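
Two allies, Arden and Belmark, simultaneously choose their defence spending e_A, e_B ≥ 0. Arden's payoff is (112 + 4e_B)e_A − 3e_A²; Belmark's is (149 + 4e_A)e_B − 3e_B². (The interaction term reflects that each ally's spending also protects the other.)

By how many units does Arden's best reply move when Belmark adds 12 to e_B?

8

Expanding Arden's payoff: 112e_A + 4e_Be_A − 3e_A².
∂π/∂e_A = 112 + 4e_B − 6e_A = 0, so e_A = 56/3 + (2/3)e_B.
The reaction-function slope is 2/3, so a 12-unit rise in e_B moves e_A by 2/3 × 12 = 8. Arden's best response rises — the actions are strategic complements.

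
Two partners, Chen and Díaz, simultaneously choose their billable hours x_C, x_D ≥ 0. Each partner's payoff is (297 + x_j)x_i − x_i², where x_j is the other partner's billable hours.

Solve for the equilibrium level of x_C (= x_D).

Chen's payoff is (297 + x_D)x_C − x_C².
∂π/∂x_C = 297 + x_D − 2x_C = 0, so x_C = 148.5 + 0.5x_D.
By symmetry x_D = x_C; substituting into the reaction function, 0.5x_C = 148.5 and x_C = 297.

297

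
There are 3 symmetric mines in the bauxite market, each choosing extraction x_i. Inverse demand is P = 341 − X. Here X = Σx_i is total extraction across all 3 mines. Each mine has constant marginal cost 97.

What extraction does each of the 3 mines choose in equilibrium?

A representative mine's profit is π_i = x_i(341 − X) − 97x_i, with X = x_i + Σ_{j≠i} x_j.
First-order condition: 244 − 2x_i − Σ_{j≠i} x_j = 0.
Imposing symmetry (x_j = x for all j) turns Σ_{j≠i} x_j into 2x, so 244 = 4x and x = 61.

61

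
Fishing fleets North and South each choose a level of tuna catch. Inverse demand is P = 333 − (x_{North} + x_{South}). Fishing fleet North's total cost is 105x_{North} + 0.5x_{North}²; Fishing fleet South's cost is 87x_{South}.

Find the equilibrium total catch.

Fishing fleet North's profit: π = x_{North}(333 − (x_{North} + x_{South})) − 105x_{North} − 0.5x_{North}².
∂π/∂x_{North} = 228 − 3x_{North} − x_{South} = 0, so x_{North} = 76 − (1/3)x_{South}.
For South: ∂π/∂x_{South} = 246 − 2x_{South} − x_{North} = 0 ⇒ x_{South} = 123 − 0.5x_{North}.
Substituting the second reaction function into the first: x_{North} = 76 − (1/3)(123 − 0.5x_{North}), which gives (5/6)x_{North} = 35 ⇒ x_{North} = 42.
Then x_{South} = 123 − 0.5·42 = 102.
Total catch: 42 + 102 = 144.

144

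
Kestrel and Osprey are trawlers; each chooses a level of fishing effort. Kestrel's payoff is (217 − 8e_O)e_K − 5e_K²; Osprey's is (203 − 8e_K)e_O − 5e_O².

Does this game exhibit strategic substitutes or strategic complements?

strategic substitutes

Expanding Kestrel's payoff: 217e_K − 8e_Oe_K − 5e_K².
∂π/∂e_K = 217 − 8e_O − 10e_K = 0, so e_K = 21.7 − 0.8e_O.
The best-response slope de_K/de_O = −0.8 < 0: the reaction function is downward-sloping, so the choices are strategic substitutes.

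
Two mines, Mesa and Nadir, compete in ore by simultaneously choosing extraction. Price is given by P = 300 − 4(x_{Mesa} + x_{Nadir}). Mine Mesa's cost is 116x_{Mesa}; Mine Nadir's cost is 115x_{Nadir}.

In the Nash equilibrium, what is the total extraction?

Mine Mesa's profit: π = x_{Mesa}(300 − 4(x_{Mesa} + x_{Nadir})) − 116x_{Mesa}.
∂π/∂x_{Mesa} = 184 − 8x_{Mesa} − 4x_{Nadir} = 0, so x_{Mesa} = 23 − 0.5x_{Nadir}.
By the same steps for Nadir: x_{Nadir} = 23.125 − 0.5x_{Mesa}.
Solving the two reaction functions simultaneously: (1 − (−0.5)(−0.5))x_{Mesa} = 23 − 0.5·23.125, so 0.75x_{Mesa} = 11.4375 and x_{Mesa} = 15.25.
Then x_{Nadir} = 23.125 − 0.5·15.25 = 15.5.
Total extraction: 15.25 + 15.5 = 30.75.

30.75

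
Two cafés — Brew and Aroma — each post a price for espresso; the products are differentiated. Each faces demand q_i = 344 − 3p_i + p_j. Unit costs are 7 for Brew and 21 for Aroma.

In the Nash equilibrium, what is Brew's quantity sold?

Brew's profit: π = (p_{Brew} − 7)(344 − 3p_{Brew} + p_{Aroma}).
∂π/∂p_{Brew} = 365 − 6p_{Brew} + p_{Aroma} = 0 ⇒ p_{Brew} = 365/6 + (1/6)p_{Aroma}.
Similarly p_{Aroma} = 407/6 + (1/6)p_{Brew}.
Solving the two reaction functions simultaneously: (1 − (1/6)(1/6))p_{Brew} = 365/6 + (1/6)·(407/6), so (35/36)p_{Brew} = 2597/36 and p_{Brew} = 74.2.
Then p_{Aroma} = 407/6 + (1/6)·74.2 = 80.2.
q_{Brew} = 344 − 3·74.2 + 80.2 = 201.6.

201.6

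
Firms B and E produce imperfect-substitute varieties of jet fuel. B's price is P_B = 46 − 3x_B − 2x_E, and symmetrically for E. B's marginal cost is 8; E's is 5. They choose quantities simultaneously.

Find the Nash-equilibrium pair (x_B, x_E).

4.5625, 5.3125

Firm B's profit: π = x_B(46 − 3x_B − 2x_E) − 8x_B.
∂π/∂x_B = 38 − 6x_B − 2x_E = 0 ⇒ x_B = 19/3 − (1/3)x_E.
Similarly x_E = 41/6 − (1/3)x_B.
Solving the two reaction functions simultaneously: (1 − (−1/3)(−1/3))x_B = 19/3 − (1/3)·(41/6), so (8/9)x_B = 73/18 and x_B = 4.5625.
Then x_E = 41/6 − (1/3)·4.5625 = 5.3125.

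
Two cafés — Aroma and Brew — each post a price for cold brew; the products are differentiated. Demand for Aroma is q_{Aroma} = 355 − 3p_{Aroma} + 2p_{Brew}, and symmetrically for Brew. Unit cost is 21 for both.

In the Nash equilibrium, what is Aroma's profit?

20916.75

Aroma's profit: π = (p_{Aroma} − 21)(355 − 3p_{Aroma} + 2p_{Brew}).
∂π/∂p_{Aroma} = 418 − 6p_{Aroma} + 2p_{Brew} = 0 ⇒ p_{Aroma} = 209/3 + (1/3)p_{Brew}.
By symmetry p_{Brew} = p_{Aroma}; substituting into the reaction function, (2/3)p_{Aroma} = 209/3 and p_{Aroma} = 104.5.
q_{Aroma} = 355 − 3·104.5 + 2·104.5 = 250.5.
Profit = (104.5 − 21)·250.5 = 20916.75.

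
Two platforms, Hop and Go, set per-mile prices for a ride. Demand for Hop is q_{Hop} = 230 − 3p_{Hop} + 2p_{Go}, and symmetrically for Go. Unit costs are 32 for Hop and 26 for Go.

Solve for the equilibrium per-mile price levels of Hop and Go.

80.375, 78.125

Hop's profit: π = (p_{Hop} − 32)(230 − 3p_{Hop} + 2p_{Go}).
∂π/∂p_{Hop} = 326 − 6p_{Hop} + 2p_{Go} = 0 ⇒ p_{Hop} = 163/3 + (1/3)p_{Go}.
Similarly p_{Go} = 154/3 + (1/3)p_{Hop}.
Plugging p_{Go} into Hop's best response: p_{Hop} = 163/3 + (1/3)(154/3 + (1/3)p_{Hop}) ⇒ (8/9)p_{Hop} = 643/9, so p_{Hop} = 80.375.
Then p_{Go} = 154/3 + (1/3)·80.375 = 78.125.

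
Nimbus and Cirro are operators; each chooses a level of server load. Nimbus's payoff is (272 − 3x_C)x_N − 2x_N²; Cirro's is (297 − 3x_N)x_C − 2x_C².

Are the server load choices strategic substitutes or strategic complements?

Expanding Nimbus's payoff: 272x_N − 3x_Cx_N − 2x_N².
∂π/∂x_N = 272 − 3x_C − 4x_N = 0, so x_N = 68 − 0.75x_C.
The best-response slope dx_N/dx_C = −0.75 < 0: the reaction function is downward-sloping, so the choices are strategic substitutes.

strategic substitutes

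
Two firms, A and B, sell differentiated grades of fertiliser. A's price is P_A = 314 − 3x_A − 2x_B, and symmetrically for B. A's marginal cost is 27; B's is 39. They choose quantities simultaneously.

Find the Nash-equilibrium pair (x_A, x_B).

Firm A's profit: π = x_A(314 − 3x_A − 2x_B) − 27x_A.
∂π/∂x_A = 287 − 6x_A − 2x_B = 0 ⇒ x_A = 287/6 − (1/3)x_B.
Similarly x_B = 275/6 − (1/3)x_A.
Substituting the second reaction function into the first: x_A = 287/6 − (1/3)(275/6 − (1/3)x_A), which gives (8/9)x_A = 293/9 ⇒ x_A = 36.625.
Then x_B = 275/6 − (1/3)·36.625 = 33.625.

36.625, 33.625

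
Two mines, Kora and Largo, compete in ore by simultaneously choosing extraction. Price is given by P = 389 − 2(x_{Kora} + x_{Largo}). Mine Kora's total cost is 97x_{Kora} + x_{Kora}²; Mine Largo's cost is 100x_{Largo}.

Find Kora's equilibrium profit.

2610.75

Mine Kora's profit: π = x_{Kora}(389 − 2(x_{Kora} + x_{Largo})) − 97x_{Kora} − x_{Kora}².
∂π/∂x_{Kora} = 292 − 6x_{Kora} − 2x_{Largo} = 0, so x_{Kora} = 146/3 − (1/3)x_{Largo}.
For Largo: ∂π/∂x_{Largo} = 289 − 4x_{Largo} − 2x_{Kora} = 0 ⇒ x_{Largo} = 72.25 − 0.5x_{Kora}.
Plugging x_{Largo} into Kora's best response: x_{Kora} = 146/3 − (1/3)(72.25 − 0.5x_{Kora}) ⇒ (5/6)x_{Kora} = 295/12, so x_{Kora} = 29.5.
Then x_{Largo} = 72.25 − 0.5·29.5 = 57.5.
Price P = 389 − 2·87 = 215.
Kora's profit: (215 − 97)·29.5 − (29.5)² = 2610.75.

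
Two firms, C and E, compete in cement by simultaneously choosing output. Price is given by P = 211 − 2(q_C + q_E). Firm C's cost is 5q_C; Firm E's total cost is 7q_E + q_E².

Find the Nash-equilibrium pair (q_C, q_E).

41.4, 20.2

Firm C's profit: π = q_C(211 − 2(q_C + q_E)) − 5q_C.
∂π/∂q_C = 206 − 4q_C − 2q_E = 0, so q_C = 51.5 − 0.5q_E.
For E: ∂π/∂q_E = 204 − 6q_E − 2q_C = 0 ⇒ q_E = 34 − (1/3)q_C.
Plugging q_E into C's best response: q_C = 51.5 − 0.5(34 − (1/3)q_C) ⇒ (5/6)q_C = 34.5, so q_C = 41.4.
Then q_E = 34 − (1/3)·41.4 = 20.2.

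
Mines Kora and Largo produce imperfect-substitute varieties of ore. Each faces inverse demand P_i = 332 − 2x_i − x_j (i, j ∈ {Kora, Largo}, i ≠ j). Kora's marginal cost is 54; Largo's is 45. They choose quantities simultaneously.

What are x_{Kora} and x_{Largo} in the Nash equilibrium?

55, 58

Mine Kora's profit: π = x_{Kora}(332 − 2x_{Kora} − x_{Largo}) − 54x_{Kora}.
∂π/∂x_{Kora} = 278 − 4x_{Kora} − x_{Largo} = 0 ⇒ x_{Kora} = 69.5 − 0.25x_{Largo}.
Similarly x_{Largo} = 71.75 − 0.25x_{Kora}.
Plugging x_{Largo} into Kora's best response: x_{Kora} = 69.5 − 0.25(71.75 − 0.25x_{Kora}) ⇒ 0.9375x_{Kora} = 51.5625, so x_{Kora} = 55.
Then x_{Largo} = 71.75 − 0.25·55 = 58.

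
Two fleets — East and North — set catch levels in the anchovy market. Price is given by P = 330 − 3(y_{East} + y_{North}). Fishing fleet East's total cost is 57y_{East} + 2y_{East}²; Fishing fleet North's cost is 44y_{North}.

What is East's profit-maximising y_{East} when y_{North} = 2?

26.7

Fishing fleet East's profit: π = y_{East}(330 − 3(y_{East} + y_{North})) − 57y_{East} − 2y_{East}².
∂π/∂y_{East} = 273 − 10y_{East} − 3y_{North} = 0, so y_{East} = 27.3 − 0.3y_{North}.
At y_{North} = 2: y_{East} = 27.3 − 0.3·2 = 26.7.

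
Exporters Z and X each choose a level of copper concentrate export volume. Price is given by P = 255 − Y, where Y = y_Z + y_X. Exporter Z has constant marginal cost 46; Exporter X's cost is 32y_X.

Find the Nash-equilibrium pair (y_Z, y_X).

65, 79

Exporter Z's profit: π = y_Z(255 − (y_Z + y_X)) − 46y_Z.
∂π/∂y_Z = 209 − 2y_Z − y_X = 0, so y_Z = 104.5 − 0.5y_X.
By the same steps for X: y_X = 111.5 − 0.5y_Z.
Solving the two reaction functions simultaneously: (1 − (−0.5)(−0.5))y_Z = 104.5 − 0.5·111.5, so 0.75y_Z = 48.75 and y_Z = 65.
Then y_X = 111.5 − 0.5·65 = 79.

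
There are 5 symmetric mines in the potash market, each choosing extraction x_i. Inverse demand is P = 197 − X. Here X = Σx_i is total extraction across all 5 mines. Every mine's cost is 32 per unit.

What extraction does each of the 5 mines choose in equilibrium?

27.5

A representative mine's profit is π_i = x_i(197 − X) − 32x_i, with X = x_i + Σ_{j≠i} x_j.
First-order condition: 165 − 2x_i − Σ_{j≠i} x_j = 0.
Imposing symmetry (x_j = x for all j) turns Σ_{j≠i} x_j into 4x, so 165 = 6x and x = 27.5.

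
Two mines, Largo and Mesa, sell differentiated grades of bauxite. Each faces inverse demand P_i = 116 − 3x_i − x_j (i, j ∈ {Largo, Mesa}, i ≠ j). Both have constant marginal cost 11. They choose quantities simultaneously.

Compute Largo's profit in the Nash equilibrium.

675

Mine Largo's profit: π = x_{Largo}(116 − 3x_{Largo} − x_{Mesa}) − 11x_{Largo}.
∂π/∂x_{Largo} = 105 − 6x_{Largo} − x_{Mesa} = 0 ⇒ x_{Largo} = 17.5 − (1/6)x_{Mesa}.
Setting x_{Largo} = x_{Mesa} in the reaction function: x_{Largo} = 17.5 − (1/6)x_{Largo}, so x_{Largo} = 17.5 / (7/6) = 15.
P_{Largo} = 116 − 3·15 − 15 = 56.
Profit = (56 − 11)·15 = 675.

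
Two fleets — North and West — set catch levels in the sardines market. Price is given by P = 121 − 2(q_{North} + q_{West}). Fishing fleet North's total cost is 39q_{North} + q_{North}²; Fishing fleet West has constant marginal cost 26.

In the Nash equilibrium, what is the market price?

66.6

Fishing fleet North's profit: π = q_{North}(121 − 2(q_{North} + q_{West})) − 39q_{North} − q_{North}².
∂π/∂q_{North} = 82 − 6q_{North} − 2q_{West} = 0, so q_{North} = 41/3 − (1/3)q_{West}.
For West: ∂π/∂q_{West} = 95 − 4q_{West} − 2q_{North} = 0 ⇒ q_{West} = 23.75 − 0.5q_{North}.
Plugging q_{West} into North's best response: q_{North} = 41/3 − (1/3)(23.75 − 0.5q_{North}) ⇒ (5/6)q_{North} = 5.75, so q_{North} = 6.9.
Then q_{West} = 23.75 − 0.5·6.9 = 20.3.
Equilibrium price: P = 121 − 2·27.2 = 66.6.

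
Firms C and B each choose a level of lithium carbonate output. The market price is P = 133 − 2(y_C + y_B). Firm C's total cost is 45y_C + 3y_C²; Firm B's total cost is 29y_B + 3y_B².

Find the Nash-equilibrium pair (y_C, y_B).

7, 9

Firm C's profit: π = y_C(133 − 2(y_C + y_B)) − 45y_C − 3y_C².
∂π/∂y_C = 88 − 10y_C − 2y_B = 0, so y_C = 8.8 − 0.2y_B.
By the same steps for B: y_B = 10.4 − 0.2y_C.
Substituting the second reaction function into the first: y_C = 8.8 − 0.2(10.4 − 0.2y_C), which gives 0.96y_C = 6.72 ⇒ y_C = 7.
Then y_B = 10.4 − 0.2·7 = 9.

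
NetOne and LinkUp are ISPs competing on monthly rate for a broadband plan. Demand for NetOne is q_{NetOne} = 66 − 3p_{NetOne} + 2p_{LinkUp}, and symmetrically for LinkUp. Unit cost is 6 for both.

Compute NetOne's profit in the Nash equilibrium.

NetOne's profit: π = (p_{NetOne} − 6)(66 − 3p_{NetOne} + 2p_{LinkUp}).
∂π/∂p_{NetOne} = 84 − 6p_{NetOne} + 2p_{LinkUp} = 0 ⇒ p_{NetOne} = 14 + (1/3)p_{LinkUp}.
Setting p_{NetOne} = p_{LinkUp} in the reaction function: p_{NetOne} = 14 + (1/3)p_{NetOne}, so p_{NetOne} = 14 / (2/3) = 21.
q_{NetOne} = 66 − 3·21 + 2·21 = 45.
Profit = (21 − 6)·45 = 675.

675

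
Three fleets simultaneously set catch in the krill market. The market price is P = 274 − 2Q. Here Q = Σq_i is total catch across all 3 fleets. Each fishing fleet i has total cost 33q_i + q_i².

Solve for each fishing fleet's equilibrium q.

24.1

A representative fishing fleet's profit is π_i = q_i(274 − 2Q) − 33q_i − q_i², with Q = q_i + Σ_{j≠i} q_j.
First-order condition: 241 − 6q_i − 2Σ_{j≠i} q_j = 0.
In a symmetric equilibrium every fishing fleet chooses the same q, so Σ_{j≠i} q_j = 2q. The condition becomes 241 − 10q = 0, giving q = 241/10 = 24.1.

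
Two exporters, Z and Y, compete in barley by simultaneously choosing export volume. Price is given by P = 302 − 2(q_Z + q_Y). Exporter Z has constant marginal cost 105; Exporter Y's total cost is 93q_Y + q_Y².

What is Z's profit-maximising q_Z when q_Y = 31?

33.75

Exporter Z's profit: π = q_Z(302 − 2(q_Z + q_Y)) − 105q_Z.
∂π/∂q_Z = 197 − 4q_Z − 2q_Y = 0, so q_Z = 49.25 − 0.5q_Y.
At q_Y = 31: q_Z = 49.25 − 0.5·31 = 33.75.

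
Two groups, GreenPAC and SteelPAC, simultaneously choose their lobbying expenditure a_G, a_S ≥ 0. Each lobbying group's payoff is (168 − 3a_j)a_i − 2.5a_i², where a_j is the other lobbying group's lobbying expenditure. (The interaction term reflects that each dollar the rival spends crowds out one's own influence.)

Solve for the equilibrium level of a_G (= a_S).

GreenPAC's payoff is (168 − 3a_S)a_G − 2.5a_G².
∂π/∂a_G = 168 − 3a_S − 5a_G = 0, so a_G = 33.6 − 0.6a_S.
Setting a_G = a_S in the reaction function: a_G = 33.6 − 0.6a_G, so a_G = 33.6 / 1.6 = 21.

21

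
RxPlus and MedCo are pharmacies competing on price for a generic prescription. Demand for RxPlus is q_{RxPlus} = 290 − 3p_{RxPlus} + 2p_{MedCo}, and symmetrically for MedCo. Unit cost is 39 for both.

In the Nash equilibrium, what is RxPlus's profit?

RxPlus's profit: π = (p_{RxPlus} − 39)(290 − 3p_{RxPlus} + 2p_{MedCo}).
∂π/∂p_{RxPlus} = 407 − 6p_{RxPlus} + 2p_{MedCo} = 0 ⇒ p_{RxPlus} = 407/6 + (1/3)p_{MedCo}.
The game is symmetric, so in equilibrium p_{MedCo} = p_{RxPlus}: the reaction function gives (2/3)p_{RxPlus} = 407/6, hence p_{RxPlus} = 101.75.
q_{RxPlus} = 290 − 3·101.75 + 2·101.75 = 188.25.
Profit = (101.75 − 39)·188.25 = 11812.6875.

11812.6875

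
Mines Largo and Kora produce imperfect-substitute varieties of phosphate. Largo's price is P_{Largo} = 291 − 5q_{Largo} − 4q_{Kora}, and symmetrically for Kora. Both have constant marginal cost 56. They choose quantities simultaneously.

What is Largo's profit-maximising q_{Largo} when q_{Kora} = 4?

21.9

Mine Largo's profit: π = q_{Largo}(291 − 5q_{Largo} − 4q_{Kora}) − 56q_{Largo}.
∂π/∂q_{Largo} = 235 − 10q_{Largo} − 4q_{Kora} = 0 ⇒ q_{Largo} = 23.5 − 0.4q_{Kora}.
At q_{Kora} = 4: q_{Largo} = 23.5 − 0.4·4 = 21.9.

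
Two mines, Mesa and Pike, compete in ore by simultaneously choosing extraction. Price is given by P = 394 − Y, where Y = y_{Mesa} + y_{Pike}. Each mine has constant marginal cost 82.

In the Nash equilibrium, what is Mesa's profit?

10816

Mine Mesa's profit: π = y_{Mesa}(394 − (y_{Mesa} + y_{Pike})) − 82y_{Mesa}.
∂π/∂y_{Mesa} = 312 − 2y_{Mesa} − y_{Pike} = 0, so y_{Mesa} = 156 − 0.5y_{Pike}.
The game is symmetric, so in equilibrium y_{Pike} = y_{Mesa}: the reaction function gives 1.5y_{Mesa} = 156, hence y_{Mesa} = 104.
Price P = 394 − 208 = 186.
Mesa's profit: (186 − 82)·104 = 10816.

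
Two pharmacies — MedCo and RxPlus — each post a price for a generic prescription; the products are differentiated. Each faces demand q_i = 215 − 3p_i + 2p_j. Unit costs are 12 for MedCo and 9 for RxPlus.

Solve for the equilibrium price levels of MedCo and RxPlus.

MedCo's profit: π = (p_{MedCo} − 12)(215 − 3p_{MedCo} + 2p_{RxPlus}).
∂π/∂p_{MedCo} = 251 − 6p_{MedCo} + 2p_{RxPlus} = 0 ⇒ p_{MedCo} = 251/6 + (1/3)p_{RxPlus}.
Similarly p_{RxPlus} = 121/3 + (1/3)p_{MedCo}.
Solving the two reaction functions simultaneously: (1 − (1/3)(1/3))p_{MedCo} = 251/6 + (1/3)·(121/3), so (8/9)p_{MedCo} = 995/18 and p_{MedCo} = 62.1875.
Then p_{RxPlus} = 121/3 + (1/3)·62.1875 = 61.0625.

62.1875, 61.0625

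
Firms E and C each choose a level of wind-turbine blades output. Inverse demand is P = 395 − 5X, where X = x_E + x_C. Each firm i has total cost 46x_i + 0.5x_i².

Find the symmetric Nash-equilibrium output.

21.8125

Firm E's profit: π = x_E(395 − 5(x_E + x_C)) − 46x_E − 0.5x_E².
∂π/∂x_E = 349 − 11x_E − 5x_C = 0, so x_E = 349/11 − (5/11)x_C.
By symmetry x_C = x_E; substituting into the reaction function, (16/11)x_E = 349/11 and x_E = 21.8125.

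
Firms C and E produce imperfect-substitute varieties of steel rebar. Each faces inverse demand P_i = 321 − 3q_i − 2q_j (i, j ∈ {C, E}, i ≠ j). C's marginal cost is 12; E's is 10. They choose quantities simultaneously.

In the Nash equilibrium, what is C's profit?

4446.75

Firm C's profit: π = q_C(321 − 3q_C − 2q_E) − 12q_C.
∂π/∂q_C = 309 − 6q_C − 2q_E = 0 ⇒ q_C = 51.5 − (1/3)q_E.
Similarly q_E = 311/6 − (1/3)q_C.
Solving the two reaction functions simultaneously: (1 − (−1/3)(−1/3))q_C = 51.5 − (1/3)·(311/6), so (8/9)q_C = 308/9 and q_C = 38.5.
Then q_E = 311/6 − (1/3)·38.5 = 39.
P_C = 321 − 3·38.5 − 2·39 = 127.5.
Profit = (127.5 − 12)·38.5 = 4446.75.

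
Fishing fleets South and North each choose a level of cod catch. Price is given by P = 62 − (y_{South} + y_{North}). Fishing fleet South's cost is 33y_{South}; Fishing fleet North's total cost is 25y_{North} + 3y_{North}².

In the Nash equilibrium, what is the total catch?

16

Fishing fleet South's profit: π = y_{South}(62 − (y_{South} + y_{North})) − 33y_{South}.
∂π/∂y_{South} = 29 − 2y_{South} − y_{North} = 0, so y_{South} = 14.5 − 0.5y_{North}.
For North: ∂π/∂y_{North} = 37 − 8y_{North} − y_{South} = 0 ⇒ y_{North} = 4.625 − 0.125y_{South}.
Plugging y_{North} into South's best response: y_{South} = 14.5 − 0.5(4.625 − 0.125y_{South}) ⇒ 0.9375y_{South} = 12.1875, so y_{South} = 13.
Then y_{North} = 4.625 − 0.125·13 = 3.
Total catch: 13 + 3 = 16.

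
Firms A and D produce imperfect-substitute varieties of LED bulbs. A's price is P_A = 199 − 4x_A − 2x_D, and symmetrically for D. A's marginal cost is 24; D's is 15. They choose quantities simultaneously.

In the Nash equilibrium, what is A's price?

Firm A's profit: π = x_A(199 − 4x_A − 2x_D) − 24x_A.
∂π/∂x_A = 175 − 8x_A − 2x_D = 0 ⇒ x_A = 21.875 − 0.25x_D.
Similarly x_D = 23 − 0.25x_A.
Plugging x_D into A's best response: x_A = 21.875 − 0.25(23 − 0.25x_A) ⇒ 0.9375x_A = 16.125, so x_A = 17.2.
Then x_D = 23 − 0.25·17.2 = 18.7.
P_A = 199 − 4·17.2 − 2·18.7 = 92.8.

92.8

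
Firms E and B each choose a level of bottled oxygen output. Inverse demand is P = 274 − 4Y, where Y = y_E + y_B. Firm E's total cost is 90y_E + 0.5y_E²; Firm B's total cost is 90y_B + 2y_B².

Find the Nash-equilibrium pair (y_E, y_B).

Firm E's profit: π = y_E(274 − 4(y_E + y_B)) − 90y_E − 0.5y_E².
∂π/∂y_E = 184 − 9y_E − 4y_B = 0, so y_E = 184/9 − (4/9)y_B.
For B: ∂π/∂y_B = 184 − 12y_B − 4y_E = 0 ⇒ y_B = 46/3 − (1/3)y_E.
Solving the two reaction functions simultaneously: (1 − (−4/9)(−1/3))y_E = 184/9 − (4/9)·(46/3), so (23/27)y_E = 368/27 and y_E = 16.
Then y_B = 46/3 − (1/3)·16 = 10.

16, 10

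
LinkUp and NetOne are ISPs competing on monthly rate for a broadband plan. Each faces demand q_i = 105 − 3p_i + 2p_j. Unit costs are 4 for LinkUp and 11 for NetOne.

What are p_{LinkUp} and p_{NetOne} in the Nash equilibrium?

LinkUp's profit: π = (p_{LinkUp} − 4)(105 − 3p_{LinkUp} + 2p_{NetOne}).
∂π/∂p_{LinkUp} = 117 − 6p_{LinkUp} + 2p_{NetOne} = 0 ⇒ p_{LinkUp} = 19.5 + (1/3)p_{NetOne}.
Similarly p_{NetOne} = 23 + (1/3)p_{LinkUp}.
Plugging p_{NetOne} into LinkUp's best response: p_{LinkUp} = 19.5 + (1/3)(23 + (1/3)p_{LinkUp}) ⇒ (8/9)p_{LinkUp} = 163/6, so p_{LinkUp} = 30.5625.
Then p_{NetOne} = 23 + (1/3)·30.5625 = 33.1875.

30.5625, 33.1875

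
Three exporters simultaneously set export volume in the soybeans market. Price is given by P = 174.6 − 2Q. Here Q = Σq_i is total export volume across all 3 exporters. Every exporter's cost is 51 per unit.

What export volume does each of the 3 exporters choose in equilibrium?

A representative exporter's profit is π_i = q_i(174.6 − 2Q) − 51q_i, with Q = q_i + Σ_{j≠i} q_j.
First-order condition: 123.6 − 4q_i − 2Σ_{j≠i} q_j = 0.
With identical exporters, set every q_j = q: then 123.6 − 4q − 4q = 0, i.e. q = 123.6/8 = 15.45.

15.45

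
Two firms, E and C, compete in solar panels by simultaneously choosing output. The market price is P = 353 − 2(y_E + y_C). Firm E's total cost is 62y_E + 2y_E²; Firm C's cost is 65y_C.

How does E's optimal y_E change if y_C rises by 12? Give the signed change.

-3

Firm E's profit: π = y_E(353 − 2(y_E + y_C)) − 62y_E − 2y_E².
∂π/∂y_E = 291 − 8y_E − 2y_C = 0, so y_E = 36.375 − 0.25y_C.
The reaction-function slope is −0.25, so a 12-unit rise in y_C moves y_E by −0.25 × 12 = −3. E's best response falls — the actions are strategic substitutes.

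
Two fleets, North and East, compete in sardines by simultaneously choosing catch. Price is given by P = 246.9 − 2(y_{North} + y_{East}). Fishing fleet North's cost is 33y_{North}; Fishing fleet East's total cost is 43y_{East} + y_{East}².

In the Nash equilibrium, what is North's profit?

Fishing fleet North's profit: π = y_{North}(246.9 − 2(y_{North} + y_{East})) − 33y_{North}.
∂π/∂y_{North} = 213.9 − 4y_{North} − 2y_{East} = 0, so y_{North} = 53.475 − 0.5y_{East}.
For East: ∂π/∂y_{East} = 203.9 − 6y_{East} − 2y_{North} = 0 ⇒ y_{East} = 2039/60 − (1/3)y_{North}.
Substituting the second reaction function into the first: y_{North} = 53.475 − 0.5(2039/60 − (1/3)y_{North}), which gives (5/6)y_{North} = 2189/60 ⇒ y_{North} = 43.78.
Then y_{East} = 2039/60 − (1/3)·43.78 = 19.39.
Price P = 246.9 − 2·63.17 = 120.56.
North's profit: (120.56 − 33)·43.78 = 3833.3768.

3833.3768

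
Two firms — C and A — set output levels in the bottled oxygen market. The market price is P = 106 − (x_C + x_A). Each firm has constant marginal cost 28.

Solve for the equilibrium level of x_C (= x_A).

26

Firm C's profit: π = x_C(106 − (x_C + x_A)) − 28x_C.
∂π/∂x_C = 78 − 2x_C − x_A = 0, so x_C = 39 − 0.5x_A.
Setting x_C = x_A in the reaction function: x_C = 39 − 0.5x_C, so x_C = 39 / 1.5 = 26.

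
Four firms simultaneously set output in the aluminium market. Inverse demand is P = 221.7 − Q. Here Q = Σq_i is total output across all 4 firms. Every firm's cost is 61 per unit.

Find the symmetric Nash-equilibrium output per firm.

32.14

A representative firm's profit is π_i = q_i(221.7 − Q) − 61q_i, with Q = q_i + Σ_{j≠i} q_j.
First-order condition: 160.7 − 2q_i − Σ_{j≠i} q_j = 0.
In a symmetric equilibrium every firm chooses the same q, so Σ_{j≠i} q_j = 3q. The condition becomes 160.7 − 5q = 0, giving q = 160.7/5 = 32.14.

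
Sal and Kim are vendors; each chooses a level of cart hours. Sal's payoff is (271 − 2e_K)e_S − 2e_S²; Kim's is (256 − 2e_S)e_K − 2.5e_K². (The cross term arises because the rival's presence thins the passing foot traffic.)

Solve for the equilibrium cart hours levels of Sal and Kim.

Expanding Sal's payoff: 271e_S − 2e_Ke_S − 2e_S².
∂π/∂e_S = 271 − 2e_K − 4e_S = 0, so e_S = 67.75 − 0.5e_K.
Likewise for Kim: e_K = 51.2 − 0.4e_S.
Plugging e_K into Sal's best response: e_S = 67.75 − 0.5(51.2 − 0.4e_S) ⇒ 0.8e_S = 42.15, so e_S = 52.6875.
Then e_K = 51.2 − 0.4·52.6875 = 30.125.

52.6875, 30.125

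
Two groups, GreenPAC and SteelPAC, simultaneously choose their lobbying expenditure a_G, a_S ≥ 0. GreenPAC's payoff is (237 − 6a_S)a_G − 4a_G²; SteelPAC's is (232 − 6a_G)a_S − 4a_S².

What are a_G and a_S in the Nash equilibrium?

Expanding GreenPAC's payoff: 237a_G − 6a_Sa_G − 4a_G².
∂π/∂a_G = 237 − 6a_S − 8a_G = 0, so a_G = 29.625 − 0.75a_S.
Likewise for SteelPAC: a_S = 29 − 0.75a_G.
Plugging a_S into GreenPAC's best response: a_G = 29.625 − 0.75(29 − 0.75a_G) ⇒ 0.4375a_G = 7.875, so a_G = 18.
Then a_S = 29 − 0.75·18 = 15.5.

18, 15.5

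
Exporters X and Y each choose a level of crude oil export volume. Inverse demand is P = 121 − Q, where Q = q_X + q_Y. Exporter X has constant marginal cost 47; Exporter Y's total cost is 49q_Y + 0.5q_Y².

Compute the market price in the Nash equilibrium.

Exporter X's profit: π = q_X(121 − (q_X + q_Y)) − 47q_X.
∂π/∂q_X = 74 − 2q_X − q_Y = 0, so q_X = 37 − 0.5q_Y.
For Y: ∂π/∂q_Y = 72 − 3q_Y − q_X = 0 ⇒ q_Y = 24 − (1/3)q_X.
Solving the two reaction functions simultaneously: (1 − (−0.5)(−1/3))q_X = 37 − 0.5·24, so (5/6)q_X = 25 and q_X = 30.
Then q_Y = 24 − (1/3)·30 = 14.
Equilibrium price: P = 121 − 44 = 77.

77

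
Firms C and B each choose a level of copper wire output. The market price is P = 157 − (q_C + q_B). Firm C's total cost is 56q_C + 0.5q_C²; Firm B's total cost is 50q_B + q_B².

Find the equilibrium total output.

47

Firm C's profit: π = q_C(157 − (q_C + q_B)) − 56q_C − 0.5q_C².
∂π/∂q_C = 101 − 3q_C − q_B = 0, so q_C = 101/3 − (1/3)q_B.
For B: ∂π/∂q_B = 107 − 4q_B − q_C = 0 ⇒ q_B = 26.75 − 0.25q_C.
Substituting the second reaction function into the first: q_C = 101/3 − (1/3)(26.75 − 0.25q_C), which gives (11/12)q_C = 24.75 ⇒ q_C = 27.
Then q_B = 26.75 − 0.25·27 = 20.
Total output: 27 + 20 = 47.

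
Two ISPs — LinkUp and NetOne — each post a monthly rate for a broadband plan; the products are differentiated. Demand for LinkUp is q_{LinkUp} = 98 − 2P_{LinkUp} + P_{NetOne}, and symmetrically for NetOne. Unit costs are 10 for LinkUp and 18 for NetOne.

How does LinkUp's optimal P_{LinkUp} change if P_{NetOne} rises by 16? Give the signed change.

4

LinkUp's profit: π = (P_{LinkUp} − 10)(98 − 2P_{LinkUp} + P_{NetOne}).
∂π/∂P_{LinkUp} = 118 − 4P_{LinkUp} + P_{NetOne} = 0 ⇒ P_{LinkUp} = 29.5 + 0.25P_{NetOne}.
The reaction-function slope is 0.25, so a 16-unit rise in P_{NetOne} moves P_{LinkUp} by 0.25 × 16 = 4. LinkUp's best response rises — the actions are strategic complements.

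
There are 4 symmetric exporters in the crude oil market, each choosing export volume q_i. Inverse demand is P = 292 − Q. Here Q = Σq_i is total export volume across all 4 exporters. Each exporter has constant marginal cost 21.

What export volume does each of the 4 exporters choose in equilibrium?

A representative exporter's profit is π_i = q_i(292 − Q) − 21q_i, with Q = q_i + Σ_{j≠i} q_j.
First-order condition: 271 − 2q_i − Σ_{j≠i} q_j = 0.
With identical exporters, set every q_j = q: then 271 − 2q − 3q = 0, i.e. q = 271/5 = 54.2.

54.2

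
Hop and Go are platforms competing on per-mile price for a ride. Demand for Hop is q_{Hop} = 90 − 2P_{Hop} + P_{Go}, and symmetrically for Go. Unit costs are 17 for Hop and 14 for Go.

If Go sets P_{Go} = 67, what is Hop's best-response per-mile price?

Hop's profit: π = (P_{Hop} − 17)(90 − 2P_{Hop} + P_{Go}).
∂π/∂P_{Hop} = 124 − 4P_{Hop} + P_{Go} = 0 ⇒ P_{Hop} = 31 + 0.25P_{Go}.
At P_{Go} = 67: P_{Hop} = 31 + 0.25·67 = 47.75.

47.75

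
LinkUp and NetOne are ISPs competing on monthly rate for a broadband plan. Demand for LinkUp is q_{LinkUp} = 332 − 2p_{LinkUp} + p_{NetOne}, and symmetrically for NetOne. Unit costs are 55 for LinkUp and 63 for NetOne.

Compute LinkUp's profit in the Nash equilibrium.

LinkUp's profit: π = (p_{LinkUp} − 55)(332 − 2p_{LinkUp} + p_{NetOne}).
∂π/∂p_{LinkUp} = 442 − 4p_{LinkUp} + p_{NetOne} = 0 ⇒ p_{LinkUp} = 110.5 + 0.25p_{NetOne}.
Similarly p_{NetOne} = 114.5 + 0.25p_{LinkUp}.
Solving the two reaction functions simultaneously: (1 − (0.25)(0.25))p_{LinkUp} = 110.5 + 0.25·114.5, so 0.9375p_{LinkUp} = 139.125 and p_{LinkUp} = 148.4.
Then p_{NetOne} = 114.5 + 0.25·148.4 = 151.6.
q_{LinkUp} = 332 − 2·148.4 + 151.6 = 186.8.
Profit = (148.4 − 55)·186.8 = 17447.12.

17447.12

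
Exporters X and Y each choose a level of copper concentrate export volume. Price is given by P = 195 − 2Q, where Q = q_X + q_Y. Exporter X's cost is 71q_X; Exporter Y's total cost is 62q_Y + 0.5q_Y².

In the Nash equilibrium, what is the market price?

115.25

Exporter X's profit: π = q_X(195 − 2(q_X + q_Y)) − 71q_X.
∂π/∂q_X = 124 − 4q_X − 2q_Y = 0, so q_X = 31 − 0.5q_Y.
For Y: ∂π/∂q_Y = 133 − 5q_Y − 2q_X = 0 ⇒ q_Y = 26.6 − 0.4q_X.
Plugging q_Y into X's best response: q_X = 31 − 0.5(26.6 − 0.4q_X) ⇒ 0.8q_X = 17.7, so q_X = 22.125.
Then q_Y = 26.6 − 0.4·22.125 = 17.75.
Equilibrium price: P = 195 − 2·39.875 = 115.25.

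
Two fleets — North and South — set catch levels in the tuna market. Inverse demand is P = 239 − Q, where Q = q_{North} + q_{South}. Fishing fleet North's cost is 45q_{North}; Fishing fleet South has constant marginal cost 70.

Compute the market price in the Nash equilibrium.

Fishing fleet North's profit: π = q_{North}(239 − (q_{North} + q_{South})) − 45q_{North}.
∂π/∂q_{North} = 194 − 2q_{North} − q_{South} = 0, so q_{North} = 97 − 0.5q_{South}.
By the same steps for South: q_{South} = 84.5 − 0.5q_{North}.
Solving the two reaction functions simultaneously: (1 − (−0.5)(−0.5))q_{North} = 97 − 0.5·84.5, so 0.75q_{North} = 54.75 and q_{North} = 73.
Then q_{South} = 84.5 − 0.5·73 = 48.
Equilibrium price: P = 239 − 121 = 118.

118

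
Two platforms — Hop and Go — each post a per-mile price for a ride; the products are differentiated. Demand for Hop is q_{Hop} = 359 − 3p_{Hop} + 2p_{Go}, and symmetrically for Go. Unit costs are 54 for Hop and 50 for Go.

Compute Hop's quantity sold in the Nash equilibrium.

Hop's profit: π = (p_{Hop} − 54)(359 − 3p_{Hop} + 2p_{Go}).
∂π/∂p_{Hop} = 521 − 6p_{Hop} + 2p_{Go} = 0 ⇒ p_{Hop} = 521/6 + (1/3)p_{Go}.
Similarly p_{Go} = 509/6 + (1/3)p_{Hop}.
Substituting the second reaction function into the first: p_{Hop} = 521/6 + (1/3)(509/6 + (1/3)p_{Hop}), which gives (8/9)p_{Hop} = 1036/9 ⇒ p_{Hop} = 129.5.
Then p_{Go} = 509/6 + (1/3)·129.5 = 128.
q_{Hop} = 359 − 3·129.5 + 2·128 = 226.5.

226.5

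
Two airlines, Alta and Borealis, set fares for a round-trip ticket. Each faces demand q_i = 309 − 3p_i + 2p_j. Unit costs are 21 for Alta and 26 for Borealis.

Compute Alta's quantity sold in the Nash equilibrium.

Alta's profit: π = (p_{Alta} − 21)(309 − 3p_{Alta} + 2p_{Borealis}).
∂π/∂p_{Alta} = 372 − 6p_{Alta} + 2p_{Borealis} = 0 ⇒ p_{Alta} = 62 + (1/3)p_{Borealis}.
Similarly p_{Borealis} = 64.5 + (1/3)p_{Alta}.
Substituting the second reaction function into the first: p_{Alta} = 62 + (1/3)(64.5 + (1/3)p_{Alta}), which gives (8/9)p_{Alta} = 83.5 ⇒ p_{Alta} = 93.9375.
Then p_{Borealis} = 64.5 + (1/3)·93.9375 = 95.8125.
q_{Alta} = 309 − 3·93.9375 + 2·95.8125 = 218.8125.

218.8125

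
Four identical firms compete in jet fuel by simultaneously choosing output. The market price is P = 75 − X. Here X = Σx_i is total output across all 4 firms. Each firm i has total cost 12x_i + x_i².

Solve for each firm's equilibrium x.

A representative firm's profit is π_i = x_i(75 − X) − 12x_i − x_i², with X = x_i + Σ_{j≠i} x_j.
First-order condition: 63 − 4x_i − Σ_{j≠i} x_j = 0.
With identical firms, set every x_j = x: then 63 − 4x − 3x = 0, i.e. x = 63/7 = 9.

9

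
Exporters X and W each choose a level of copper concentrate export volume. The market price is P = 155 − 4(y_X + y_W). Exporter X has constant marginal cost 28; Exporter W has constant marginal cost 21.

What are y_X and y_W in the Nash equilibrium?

Exporter X's profit: π = y_X(155 − 4(y_X + y_W)) − 28y_X.
∂π/∂y_X = 127 − 8y_X − 4y_W = 0, so y_X = 15.875 − 0.5y_W.
By the same steps for W: y_W = 16.75 − 0.5y_X.
Solving the two reaction functions simultaneously: (1 − (−0.5)(−0.5))y_X = 15.875 − 0.5·16.75, so 0.75y_X = 7.5 and y_X = 10.
Then y_W = 16.75 − 0.5·10 = 11.75.

10, 11.75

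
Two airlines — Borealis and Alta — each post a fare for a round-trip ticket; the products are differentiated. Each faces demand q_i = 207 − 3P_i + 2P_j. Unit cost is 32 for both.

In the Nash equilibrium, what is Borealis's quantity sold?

131.25

Borealis's profit: π = (P_{Borealis} − 32)(207 − 3P_{Borealis} + 2P_{Alta}).
∂π/∂P_{Borealis} = 303 − 6P_{Borealis} + 2P_{Alta} = 0 ⇒ P_{Borealis} = 50.5 + (1/3)P_{Alta}.
Setting P_{Borealis} = P_{Alta} in the reaction function: P_{Borealis} = 50.5 + (1/3)P_{Borealis}, so P_{Borealis} = 50.5 / (2/3) = 75.75.
q_{Borealis} = 207 − 3·75.75 + 2·75.75 = 131.25.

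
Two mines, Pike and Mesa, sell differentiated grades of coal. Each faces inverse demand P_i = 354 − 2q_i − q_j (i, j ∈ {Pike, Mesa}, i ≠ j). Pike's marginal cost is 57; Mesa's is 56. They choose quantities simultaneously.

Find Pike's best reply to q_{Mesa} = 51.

Mine Pike's profit: π = q_{Pike}(354 − 2q_{Pike} − q_{Mesa}) − 57q_{Pike}.
∂π/∂q_{Pike} = 297 − 4q_{Pike} − q_{Mesa} = 0 ⇒ q_{Pike} = 74.25 − 0.25q_{Mesa}.
At q_{Mesa} = 51: q_{Pike} = 74.25 − 0.25·51 = 61.5.

61.5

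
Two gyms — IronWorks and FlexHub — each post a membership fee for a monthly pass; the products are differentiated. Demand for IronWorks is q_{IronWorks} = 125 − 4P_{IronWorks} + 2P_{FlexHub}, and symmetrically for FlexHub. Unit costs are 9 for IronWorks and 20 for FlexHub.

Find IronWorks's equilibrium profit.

IronWorks's profit: π = (P_{IronWorks} − 9)(125 − 4P_{IronWorks} + 2P_{FlexHub}).
∂π/∂P_{IronWorks} = 161 − 8P_{IronWorks} + 2P_{FlexHub} = 0 ⇒ P_{IronWorks} = 20.125 + 0.25P_{FlexHub}.
Similarly P_{FlexHub} = 25.625 + 0.25P_{IronWorks}.
Substituting the second reaction function into the first: P_{IronWorks} = 20.125 + 0.25(25.625 + 0.25P_{IronWorks}), which gives 0.9375P_{IronWorks} = 849/32 ⇒ P_{IronWorks} = 28.3.
Then P_{FlexHub} = 25.625 + 0.25·28.3 = 32.7.
q_{IronWorks} = 125 − 4·28.3 + 2·32.7 = 77.2.
Profit = (28.3 − 9)·77.2 = 1489.96.

1489.96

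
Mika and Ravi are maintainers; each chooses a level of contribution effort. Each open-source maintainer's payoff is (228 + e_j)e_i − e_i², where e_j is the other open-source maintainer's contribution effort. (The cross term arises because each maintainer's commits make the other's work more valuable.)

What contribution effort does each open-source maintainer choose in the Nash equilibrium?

Mika's payoff is (228 + e_R)e_M − e_M².
∂π/∂e_M = 228 + e_R − 2e_M = 0, so e_M = 114 + 0.5e_R.
The game is symmetric, so in equilibrium e_R = e_M: the reaction function gives 0.5e_M = 114, hence e_M = 228.

228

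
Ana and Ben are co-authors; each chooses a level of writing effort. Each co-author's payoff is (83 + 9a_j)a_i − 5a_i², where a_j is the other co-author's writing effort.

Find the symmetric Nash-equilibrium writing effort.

Ana's payoff is (83 + 9a_B)a_A − 5a_A².
∂π/∂a_A = 83 + 9a_B − 10a_A = 0, so a_A = 8.3 + 0.9a_B.
By symmetry a_B = a_A; substituting into the reaction function, 0.1a_A = 8.3 and a_A = 83.

83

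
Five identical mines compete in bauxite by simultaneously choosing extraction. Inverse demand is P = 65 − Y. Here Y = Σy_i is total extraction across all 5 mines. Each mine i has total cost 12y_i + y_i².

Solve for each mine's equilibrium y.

6.625

A representative mine's profit is π_i = y_i(65 − Y) − 12y_i − y_i², with Y = y_i + Σ_{j≠i} y_j.
First-order condition: 53 − 4y_i − Σ_{j≠i} y_j = 0.
Imposing symmetry (y_j = y for all j) turns Σ_{j≠i} y_j into 4y, so 53 = 8y and y = 6.625.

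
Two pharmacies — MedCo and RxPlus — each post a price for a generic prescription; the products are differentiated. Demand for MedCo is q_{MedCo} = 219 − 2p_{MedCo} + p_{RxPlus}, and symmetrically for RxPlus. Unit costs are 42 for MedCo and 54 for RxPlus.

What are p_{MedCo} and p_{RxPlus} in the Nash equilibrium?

MedCo's profit: π = (p_{MedCo} − 42)(219 − 2p_{MedCo} + p_{RxPlus}).
∂π/∂p_{MedCo} = 303 − 4p_{MedCo} + p_{RxPlus} = 0 ⇒ p_{MedCo} = 75.75 + 0.25p_{RxPlus}.
Similarly p_{RxPlus} = 81.75 + 0.25p_{MedCo}.
Solving the two reaction functions simultaneously: (1 − (0.25)(0.25))p_{MedCo} = 75.75 + 0.25·81.75, so 0.9375p_{MedCo} = 96.1875 and p_{MedCo} = 102.6.
Then p_{RxPlus} = 81.75 + 0.25·102.6 = 107.4.

102.6, 107.4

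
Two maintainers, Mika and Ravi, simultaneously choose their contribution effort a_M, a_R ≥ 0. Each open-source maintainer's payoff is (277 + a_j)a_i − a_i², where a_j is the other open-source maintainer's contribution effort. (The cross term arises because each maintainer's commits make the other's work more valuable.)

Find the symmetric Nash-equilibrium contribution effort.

Mika's payoff is (277 + a_R)a_M − a_M².
∂π/∂a_M = 277 + a_R − 2a_M = 0, so a_M = 138.5 + 0.5a_R.
By symmetry a_R = a_M; substituting into the reaction function, 0.5a_M = 138.5 and a_M = 277.

277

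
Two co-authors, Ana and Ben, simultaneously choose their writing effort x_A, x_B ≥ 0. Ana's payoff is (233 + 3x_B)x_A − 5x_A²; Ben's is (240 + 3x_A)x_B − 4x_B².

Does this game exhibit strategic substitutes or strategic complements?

Expanding Ana's payoff: 233x_A + 3x_Bx_A − 5x_A².
∂π/∂x_A = 233 + 3x_B − 10x_A = 0, so x_A = 23.3 + 0.3x_B.
The best-response slope dx_A/dx_B = 0.3 > 0: the reaction function is upward-sloping, so the choices are strategic complements.

strategic complements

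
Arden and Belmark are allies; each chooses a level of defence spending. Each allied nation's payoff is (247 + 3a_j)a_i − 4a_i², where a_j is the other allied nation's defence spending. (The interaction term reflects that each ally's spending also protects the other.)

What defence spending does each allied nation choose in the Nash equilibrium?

Arden's payoff is (247 + 3a_B)a_A − 4a_A².
∂π/∂a_A = 247 + 3a_B − 8a_A = 0, so a_A = 30.875 + 0.375a_B.
The game is symmetric, so in equilibrium a_B = a_A: the reaction function gives 0.625a_A = 30.875, hence a_A = 49.4.

49.4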